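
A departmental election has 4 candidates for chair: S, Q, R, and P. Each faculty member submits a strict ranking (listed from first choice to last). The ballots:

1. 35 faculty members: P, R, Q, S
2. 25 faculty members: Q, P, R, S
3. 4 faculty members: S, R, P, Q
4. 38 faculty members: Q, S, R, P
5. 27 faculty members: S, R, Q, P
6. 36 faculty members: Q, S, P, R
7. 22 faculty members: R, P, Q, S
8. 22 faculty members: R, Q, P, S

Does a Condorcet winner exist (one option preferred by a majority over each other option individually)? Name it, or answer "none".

none

Checking pairwise contests:
Q beats S 178–31.
R beats Q 110–99.
S beats R 105–104.
S beats P 105–104.
Every option loses at least one head-to-head, so there is no Condorcet winner.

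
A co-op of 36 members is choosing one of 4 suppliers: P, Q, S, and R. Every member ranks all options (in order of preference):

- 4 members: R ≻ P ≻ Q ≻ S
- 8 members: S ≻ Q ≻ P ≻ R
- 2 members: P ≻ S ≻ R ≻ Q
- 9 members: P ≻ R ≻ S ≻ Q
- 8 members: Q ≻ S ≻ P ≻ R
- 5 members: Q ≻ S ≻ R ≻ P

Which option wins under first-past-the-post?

Q

First-place votes: P 11, Q 13, S 8, R 4.
Q has the most first-place votes.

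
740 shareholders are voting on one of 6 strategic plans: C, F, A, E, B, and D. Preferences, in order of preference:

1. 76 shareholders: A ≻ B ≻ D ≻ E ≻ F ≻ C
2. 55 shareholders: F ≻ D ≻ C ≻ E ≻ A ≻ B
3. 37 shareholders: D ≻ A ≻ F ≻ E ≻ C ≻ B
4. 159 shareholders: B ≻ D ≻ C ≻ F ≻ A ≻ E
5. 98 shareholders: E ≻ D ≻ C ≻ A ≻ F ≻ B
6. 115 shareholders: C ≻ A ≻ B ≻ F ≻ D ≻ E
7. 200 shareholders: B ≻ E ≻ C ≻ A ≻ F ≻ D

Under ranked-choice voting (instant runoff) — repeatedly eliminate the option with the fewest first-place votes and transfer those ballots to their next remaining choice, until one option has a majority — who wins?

Round 1: C 115, F 55, A 76, E 98, B 359, D 37. Eliminate D.
Round 2: C 115, F 55, A 113, E 98, B 359. Eliminate F.
Round 3: C 170, A 113, E 98, B 359. Eliminate E.
Round 4: C 268, A 113, B 359. Eliminate A.
Round 5: C 305, B 435. B has a majority.

B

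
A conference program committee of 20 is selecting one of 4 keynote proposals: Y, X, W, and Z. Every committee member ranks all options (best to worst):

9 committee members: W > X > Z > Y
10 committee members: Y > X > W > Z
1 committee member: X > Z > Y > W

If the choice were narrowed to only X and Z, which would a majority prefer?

X

Voters preferring X to Z: 20; preferring Z to X: 0.
X wins the head-to-head.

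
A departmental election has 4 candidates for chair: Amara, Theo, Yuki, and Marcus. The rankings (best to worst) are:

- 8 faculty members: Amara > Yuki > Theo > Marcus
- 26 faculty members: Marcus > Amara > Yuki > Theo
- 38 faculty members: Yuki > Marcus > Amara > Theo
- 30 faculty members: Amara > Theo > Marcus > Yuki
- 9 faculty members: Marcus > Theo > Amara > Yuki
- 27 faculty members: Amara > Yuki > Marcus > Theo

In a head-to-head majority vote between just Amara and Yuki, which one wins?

Voters preferring Amara to Yuki: 100; preferring Yuki to Amara: 38.
Amara wins the head-to-head.

Amara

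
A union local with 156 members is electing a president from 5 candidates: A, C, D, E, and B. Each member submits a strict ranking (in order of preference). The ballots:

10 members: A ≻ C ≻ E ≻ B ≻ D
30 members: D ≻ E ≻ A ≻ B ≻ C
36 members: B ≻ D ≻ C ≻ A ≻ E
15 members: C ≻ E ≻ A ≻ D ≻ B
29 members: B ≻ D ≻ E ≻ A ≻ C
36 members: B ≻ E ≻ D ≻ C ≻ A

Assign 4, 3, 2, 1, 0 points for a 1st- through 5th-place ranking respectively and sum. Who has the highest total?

A: 10·4 + 30·2 + 36·1 + 15·2 + 29·1 + 36·0 = 195
C: 10·3 + 30·0 + 36·2 + 15·4 + 29·0 + 36·1 = 198
D: 10·0 + 30·4 + 36·3 + 15·1 + 29·3 + 36·2 = 402
E: 10·2 + 30·3 + 36·0 + 15·3 + 29·2 + 36·3 = 321
B: 10·1 + 30·1 + 36·4 + 15·0 + 29·4 + 36·4 = 444
B has the highest Borda score (444).

B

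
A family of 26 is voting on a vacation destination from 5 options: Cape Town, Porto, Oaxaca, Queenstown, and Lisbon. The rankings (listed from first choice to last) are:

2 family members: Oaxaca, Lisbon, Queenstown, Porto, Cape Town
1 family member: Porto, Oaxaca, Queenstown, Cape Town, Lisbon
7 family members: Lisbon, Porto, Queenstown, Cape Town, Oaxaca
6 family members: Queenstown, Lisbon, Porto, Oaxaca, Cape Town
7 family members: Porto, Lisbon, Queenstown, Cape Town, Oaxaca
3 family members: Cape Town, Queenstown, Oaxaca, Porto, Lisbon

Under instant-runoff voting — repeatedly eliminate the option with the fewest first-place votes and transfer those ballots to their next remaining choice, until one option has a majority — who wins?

Lisbon

Round 1: Cape Town 3, Porto 8, Oaxaca 2, Queenstown 6, Lisbon 7. Eliminate Oaxaca.
Round 2: Cape Town 3, Porto 8, Queenstown 6, Lisbon 9. Eliminate Cape Town.
Round 3: Porto 8, Queenstown 9, Lisbon 9. Eliminate Porto.
Round 4: Queenstown 10, Lisbon 16. Lisbon has a majority.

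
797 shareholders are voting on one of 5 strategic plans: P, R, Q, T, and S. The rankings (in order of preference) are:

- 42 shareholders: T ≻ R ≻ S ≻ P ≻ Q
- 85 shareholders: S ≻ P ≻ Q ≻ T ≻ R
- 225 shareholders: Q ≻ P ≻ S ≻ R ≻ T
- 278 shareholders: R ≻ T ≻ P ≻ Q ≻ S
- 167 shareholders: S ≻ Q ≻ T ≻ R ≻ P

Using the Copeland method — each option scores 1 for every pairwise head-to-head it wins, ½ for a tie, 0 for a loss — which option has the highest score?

P: beats Q and S; loses to R and T → score 2.
R: beats P and T; loses to Q and S → score 2.
Q: beats R, T, and S; loses to P → score 3.
T: beats P; loses to R, Q, and S → score 1.
S: beats R and T; loses to P and Q → score 2.
Q has the best pairwise record.

Q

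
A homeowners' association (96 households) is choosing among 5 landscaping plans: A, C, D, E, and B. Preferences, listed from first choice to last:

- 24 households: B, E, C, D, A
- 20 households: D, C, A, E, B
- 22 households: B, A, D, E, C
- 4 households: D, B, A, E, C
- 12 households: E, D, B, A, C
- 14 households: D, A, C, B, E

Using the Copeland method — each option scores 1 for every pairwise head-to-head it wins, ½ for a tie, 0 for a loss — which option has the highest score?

D

A: beats C and E; loses to D and B → score 2.
C: loses to A, D, E, and B → score 0.
D: beats A, C, E, and B → score 4.
E: beats C; loses to A, D, and B → score 1.
B: beats A, C, and E; loses to D → score 3.
D has the best pairwise record.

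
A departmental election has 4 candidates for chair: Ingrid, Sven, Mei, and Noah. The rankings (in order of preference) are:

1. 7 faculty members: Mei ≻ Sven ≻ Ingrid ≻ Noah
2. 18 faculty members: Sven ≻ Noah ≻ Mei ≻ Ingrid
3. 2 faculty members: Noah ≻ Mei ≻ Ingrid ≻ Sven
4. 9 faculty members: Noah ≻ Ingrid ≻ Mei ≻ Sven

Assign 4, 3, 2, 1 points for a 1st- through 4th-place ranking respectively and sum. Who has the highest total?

Noah

Ingrid: 7·2 + 18·1 + 2·2 + 9·3 = 63
Sven: 7·3 + 18·4 + 2·1 + 9·1 = 104
Mei: 7·4 + 18·2 + 2·3 + 9·2 = 88
Noah: 7·1 + 18·3 + 2·4 + 9·4 = 105
Noah has the highest Borda score (105).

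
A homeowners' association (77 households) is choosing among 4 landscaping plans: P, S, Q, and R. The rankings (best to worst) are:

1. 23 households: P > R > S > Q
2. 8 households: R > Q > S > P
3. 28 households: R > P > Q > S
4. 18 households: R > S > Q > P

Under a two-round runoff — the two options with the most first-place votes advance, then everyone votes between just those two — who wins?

R

Round 1 first-place votes: P 23, S 0, Q 0, R 54.
R and P advance.
Runoff: R is preferred to P by 54 voters; P by 23.
R wins the runoff.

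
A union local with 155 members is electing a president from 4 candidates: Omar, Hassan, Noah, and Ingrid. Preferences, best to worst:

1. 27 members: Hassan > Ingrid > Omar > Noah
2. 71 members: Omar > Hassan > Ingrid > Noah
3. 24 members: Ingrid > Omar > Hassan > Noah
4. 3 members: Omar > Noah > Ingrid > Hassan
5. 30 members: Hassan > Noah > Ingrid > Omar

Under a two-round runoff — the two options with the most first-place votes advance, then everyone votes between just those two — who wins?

Round 1 first-place votes: Omar 74, Hassan 57, Noah 0, Ingrid 24.
Omar and Hassan advance.
Runoff: Omar is preferred to Hassan by 98 voters; Hassan by 57.
Omar wins the runoff.

Omar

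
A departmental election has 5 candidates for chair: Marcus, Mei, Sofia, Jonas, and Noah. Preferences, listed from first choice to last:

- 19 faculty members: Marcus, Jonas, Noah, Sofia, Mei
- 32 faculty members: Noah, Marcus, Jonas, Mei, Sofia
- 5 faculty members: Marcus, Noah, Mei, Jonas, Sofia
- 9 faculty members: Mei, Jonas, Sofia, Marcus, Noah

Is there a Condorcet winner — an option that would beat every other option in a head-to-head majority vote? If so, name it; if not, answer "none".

Marcus vs Mei: 56–9 for Marcus.
Marcus vs Sofia: 56–9 for Marcus.
Marcus vs Jonas: 56–9 for Marcus.
Marcus vs Noah: 33–32 for Marcus.
Marcus beats every other option head-to-head.

Marcus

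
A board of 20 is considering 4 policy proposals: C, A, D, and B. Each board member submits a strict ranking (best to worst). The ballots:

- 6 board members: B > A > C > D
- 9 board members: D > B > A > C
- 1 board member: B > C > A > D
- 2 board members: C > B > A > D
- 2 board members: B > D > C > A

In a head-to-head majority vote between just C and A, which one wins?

Voters preferring C to A: 5; preferring A to C: 15.
A wins the head-to-head.

A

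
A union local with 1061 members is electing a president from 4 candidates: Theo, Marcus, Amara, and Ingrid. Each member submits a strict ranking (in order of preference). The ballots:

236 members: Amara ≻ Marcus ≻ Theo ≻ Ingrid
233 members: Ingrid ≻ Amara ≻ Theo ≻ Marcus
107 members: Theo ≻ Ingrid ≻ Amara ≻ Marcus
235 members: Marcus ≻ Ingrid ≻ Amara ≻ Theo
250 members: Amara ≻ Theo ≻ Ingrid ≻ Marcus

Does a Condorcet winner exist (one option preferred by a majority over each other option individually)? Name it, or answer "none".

none

Checking pairwise contests:
Amara beats Theo 954–107.
Theo beats Marcus 590–471.
Ingrid beats Amara 575–486.
Theo beats Ingrid 593–468.
Every option loses at least one head-to-head, so there is no Condorcet winner.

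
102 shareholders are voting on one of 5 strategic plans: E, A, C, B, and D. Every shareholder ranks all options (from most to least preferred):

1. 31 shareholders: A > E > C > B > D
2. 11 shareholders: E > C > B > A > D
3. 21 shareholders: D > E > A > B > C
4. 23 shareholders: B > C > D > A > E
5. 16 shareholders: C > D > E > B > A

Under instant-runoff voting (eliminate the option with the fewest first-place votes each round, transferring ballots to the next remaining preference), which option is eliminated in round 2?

Round 1: E 11, A 31, C 16, B 23, D 21. Eliminate E.
Round 2: A 31, C 27, B 23, D 21. Eliminate D.

D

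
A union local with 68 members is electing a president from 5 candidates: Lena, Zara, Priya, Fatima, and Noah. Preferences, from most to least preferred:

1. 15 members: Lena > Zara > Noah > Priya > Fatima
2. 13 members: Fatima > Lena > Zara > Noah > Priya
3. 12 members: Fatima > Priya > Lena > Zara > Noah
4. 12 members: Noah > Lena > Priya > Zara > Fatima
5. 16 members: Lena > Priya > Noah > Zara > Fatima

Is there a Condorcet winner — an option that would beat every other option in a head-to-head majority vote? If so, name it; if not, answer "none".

Lena vs Zara: 68–0 for Lena.
Lena vs Priya: 56–12 for Lena.
Lena vs Fatima: 43–25 for Lena.
Lena vs Noah: 56–12 for Lena.
Lena beats every other option head-to-head.

Lena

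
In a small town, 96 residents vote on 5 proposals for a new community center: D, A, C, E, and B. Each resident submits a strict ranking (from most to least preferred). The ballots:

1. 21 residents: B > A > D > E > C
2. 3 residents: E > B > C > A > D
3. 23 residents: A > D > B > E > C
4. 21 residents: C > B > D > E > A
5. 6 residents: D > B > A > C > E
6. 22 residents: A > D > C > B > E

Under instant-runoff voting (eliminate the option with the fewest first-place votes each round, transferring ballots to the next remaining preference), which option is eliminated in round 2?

D

Round 1: D 6, A 45, C 21, E 3, B 21. Eliminate E.
Round 2: D 6, A 45, C 21, B 24. Eliminate D.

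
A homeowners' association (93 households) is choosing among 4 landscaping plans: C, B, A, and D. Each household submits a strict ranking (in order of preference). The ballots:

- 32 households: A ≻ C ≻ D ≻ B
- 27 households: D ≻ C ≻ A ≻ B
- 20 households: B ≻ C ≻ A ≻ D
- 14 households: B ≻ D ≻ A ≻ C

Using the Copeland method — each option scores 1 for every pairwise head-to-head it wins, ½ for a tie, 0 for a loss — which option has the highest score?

C: beats B, A, and D → score 3.
B: loses to C, A, and D → score 0.
A: beats B and D; loses to C → score 2.
D: beats B; loses to C and A → score 1.
C has the best pairwise record.

C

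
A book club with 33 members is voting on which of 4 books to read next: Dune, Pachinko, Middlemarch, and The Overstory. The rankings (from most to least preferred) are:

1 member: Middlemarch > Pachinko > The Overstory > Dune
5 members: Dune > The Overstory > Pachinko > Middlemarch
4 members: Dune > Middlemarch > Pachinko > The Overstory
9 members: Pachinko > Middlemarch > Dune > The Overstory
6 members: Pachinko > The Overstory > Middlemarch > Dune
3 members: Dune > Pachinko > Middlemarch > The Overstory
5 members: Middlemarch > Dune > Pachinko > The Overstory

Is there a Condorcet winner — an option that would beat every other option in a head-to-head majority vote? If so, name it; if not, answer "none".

none

Checking pairwise contests:
Middlemarch beats Dune 21–12.
Dune beats Pachinko 17–16.
Pachinko beats Middlemarch 23–10.
Dune beats The Overstory 26–7.
Every option loses at least one head-to-head, so there is no Condorcet winner.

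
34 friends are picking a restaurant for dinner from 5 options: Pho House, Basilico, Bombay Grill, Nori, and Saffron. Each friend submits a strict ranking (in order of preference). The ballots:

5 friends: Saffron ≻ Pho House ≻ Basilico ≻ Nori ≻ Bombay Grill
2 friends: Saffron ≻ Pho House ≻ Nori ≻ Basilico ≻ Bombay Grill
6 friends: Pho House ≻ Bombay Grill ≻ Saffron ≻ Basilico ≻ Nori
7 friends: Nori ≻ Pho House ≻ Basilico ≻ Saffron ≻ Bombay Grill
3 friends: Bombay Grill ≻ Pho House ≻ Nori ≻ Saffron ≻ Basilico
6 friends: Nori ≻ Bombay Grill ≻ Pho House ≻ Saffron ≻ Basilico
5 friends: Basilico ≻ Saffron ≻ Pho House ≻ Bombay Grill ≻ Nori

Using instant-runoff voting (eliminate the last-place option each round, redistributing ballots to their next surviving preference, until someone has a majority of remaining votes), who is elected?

Round 1: Pho House 6, Basilico 5, Bombay Grill 3, Nori 13, Saffron 7. Eliminate Bombay Grill.
Round 2: Pho House 9, Basilico 5, Nori 13, Saffron 7. Eliminate Basilico.
Round 3: Pho House 9, Nori 13, Saffron 12. Eliminate Pho House.
Round 4: Nori 16, Saffron 18. Saffron has a majority.

Saffron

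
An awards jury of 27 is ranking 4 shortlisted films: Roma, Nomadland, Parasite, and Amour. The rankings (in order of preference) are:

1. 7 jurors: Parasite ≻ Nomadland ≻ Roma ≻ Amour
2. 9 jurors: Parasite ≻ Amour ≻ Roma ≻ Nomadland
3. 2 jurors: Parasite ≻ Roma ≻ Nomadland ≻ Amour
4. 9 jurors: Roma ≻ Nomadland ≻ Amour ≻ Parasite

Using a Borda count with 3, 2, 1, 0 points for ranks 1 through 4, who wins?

Parasite

Roma: 7·1 + 9·1 + 2·2 + 9·3 = 47
Nomadland: 7·2 + 9·0 + 2·1 + 9·2 = 34
Parasite: 7·3 + 9·3 + 2·3 + 9·0 = 54
Amour: 7·0 + 9·2 + 2·0 + 9·1 = 27
Parasite has the highest Borda score (54).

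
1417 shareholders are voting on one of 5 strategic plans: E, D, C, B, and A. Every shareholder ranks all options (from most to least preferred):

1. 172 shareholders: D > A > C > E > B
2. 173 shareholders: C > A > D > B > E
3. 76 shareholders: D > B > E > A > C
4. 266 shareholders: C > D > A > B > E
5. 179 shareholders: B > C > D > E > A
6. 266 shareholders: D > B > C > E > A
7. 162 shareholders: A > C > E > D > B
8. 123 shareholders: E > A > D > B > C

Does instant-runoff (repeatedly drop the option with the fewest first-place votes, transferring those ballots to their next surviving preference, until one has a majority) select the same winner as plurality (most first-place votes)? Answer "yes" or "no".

no

Instant-runoff — R1 E 123, D 514, C 439, B 179, A 162 (E out); R2 D 514, C 439, B 179, A 285 (B out); R3 D 514, C 618, A 285 (A out); R4 D 637, C 780 (C winner). Winner: C.
Plurality — first-place votes: E 123, D 514, C 439, B 179, A 162. Winner: D.
The two methods disagree.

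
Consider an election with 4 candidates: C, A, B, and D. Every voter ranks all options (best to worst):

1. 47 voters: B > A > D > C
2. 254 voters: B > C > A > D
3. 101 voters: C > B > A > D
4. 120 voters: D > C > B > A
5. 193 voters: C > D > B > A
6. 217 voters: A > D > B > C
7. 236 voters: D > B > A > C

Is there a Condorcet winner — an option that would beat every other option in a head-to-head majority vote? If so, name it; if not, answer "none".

Checking pairwise contests:
B beats C 754–414.
C beats A 668–500.
D beats B 766–402.
A beats D 619–549.
Every option loses at least one head-to-head, so there is no Condorcet winner.

none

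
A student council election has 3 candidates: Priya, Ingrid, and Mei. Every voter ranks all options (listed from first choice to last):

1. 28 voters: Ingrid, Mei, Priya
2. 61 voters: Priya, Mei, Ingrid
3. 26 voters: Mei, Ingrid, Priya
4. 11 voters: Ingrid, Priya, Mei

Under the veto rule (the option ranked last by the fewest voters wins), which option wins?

Mei

Last-place votes: Priya 54, Ingrid 61, Mei 11.
Mei is ranked last by the fewest voters, so Mei wins.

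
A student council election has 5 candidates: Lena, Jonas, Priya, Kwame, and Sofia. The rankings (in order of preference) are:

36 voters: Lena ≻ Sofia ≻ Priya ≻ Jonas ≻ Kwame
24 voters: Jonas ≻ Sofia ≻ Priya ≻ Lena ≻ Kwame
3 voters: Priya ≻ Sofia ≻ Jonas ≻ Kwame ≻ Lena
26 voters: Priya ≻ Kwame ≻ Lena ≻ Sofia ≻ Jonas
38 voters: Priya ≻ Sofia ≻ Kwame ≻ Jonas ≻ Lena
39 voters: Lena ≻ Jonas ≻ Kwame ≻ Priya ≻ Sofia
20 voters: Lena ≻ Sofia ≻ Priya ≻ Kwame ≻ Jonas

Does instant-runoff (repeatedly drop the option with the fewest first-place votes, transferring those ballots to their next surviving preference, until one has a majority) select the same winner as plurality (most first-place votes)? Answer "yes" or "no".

Instant-runoff — R1 Lena 95, Jonas 24, Priya 67, Kwame 0, Sofia 0 (Lena winner). Winner: Lena.
Plurality — first-place votes: Lena 95, Jonas 24, Priya 67, Kwame 0, Sofia 0. Winner: Lena.
The two methods agree.

yes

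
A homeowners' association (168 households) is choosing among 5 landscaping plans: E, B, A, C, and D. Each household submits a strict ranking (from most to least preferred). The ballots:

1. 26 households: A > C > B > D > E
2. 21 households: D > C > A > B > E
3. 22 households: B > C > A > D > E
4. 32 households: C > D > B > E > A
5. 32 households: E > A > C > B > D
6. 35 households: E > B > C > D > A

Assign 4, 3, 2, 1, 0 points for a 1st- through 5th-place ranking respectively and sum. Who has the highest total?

E: 26·0 + 21·0 + 22·0 + 32·1 + 32·4 + 35·4 = 300
B: 26·2 + 21·1 + 22·4 + 32·2 + 32·1 + 35·3 = 362
A: 26·4 + 21·2 + 22·2 + 32·0 + 32·3 + 35·0 = 286
C: 26·3 + 21·3 + 22·3 + 32·4 + 32·2 + 35·2 = 469
D: 26·1 + 21·4 + 22·1 + 32·3 + 32·0 + 35·1 = 263
C has the highest Borda score (469).

C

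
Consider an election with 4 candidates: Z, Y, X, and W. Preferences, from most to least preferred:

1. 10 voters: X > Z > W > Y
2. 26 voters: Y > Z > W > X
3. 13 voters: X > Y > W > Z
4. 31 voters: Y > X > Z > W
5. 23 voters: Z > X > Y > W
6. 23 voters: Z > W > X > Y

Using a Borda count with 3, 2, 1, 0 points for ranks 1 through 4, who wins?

Z

Z: 10·2 + 26·2 + 13·0 + 31·1 + 23·3 + 23·3 = 241
Y: 10·0 + 26·3 + 13·2 + 31·3 + 23·1 + 23·0 = 220
X: 10·3 + 26·0 + 13·3 + 31·2 + 23·2 + 23·1 = 200
W: 10·1 + 26·1 + 13·1 + 31·0 + 23·0 + 23·2 = 95
Z has the highest Borda score (241).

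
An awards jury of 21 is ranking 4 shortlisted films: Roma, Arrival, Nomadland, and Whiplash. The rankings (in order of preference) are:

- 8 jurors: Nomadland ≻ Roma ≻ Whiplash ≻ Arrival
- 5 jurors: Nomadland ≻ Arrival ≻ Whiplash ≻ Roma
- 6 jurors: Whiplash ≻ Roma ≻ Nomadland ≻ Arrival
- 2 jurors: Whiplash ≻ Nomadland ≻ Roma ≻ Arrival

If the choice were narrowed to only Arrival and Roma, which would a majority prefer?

Voters preferring Arrival to Roma: 5; preferring Roma to Arrival: 16.
Roma wins the head-to-head.

Roma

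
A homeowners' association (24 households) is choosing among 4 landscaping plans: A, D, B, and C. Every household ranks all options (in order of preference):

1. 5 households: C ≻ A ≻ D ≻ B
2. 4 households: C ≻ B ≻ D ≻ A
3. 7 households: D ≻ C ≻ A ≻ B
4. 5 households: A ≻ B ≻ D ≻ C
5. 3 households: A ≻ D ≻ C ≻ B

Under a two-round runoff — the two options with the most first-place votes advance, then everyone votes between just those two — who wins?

C

Round 1 first-place votes: A 8, D 7, B 0, C 9.
C and A advance.
Runoff: C is preferred to A by 16 voters; A by 8.
C wins the runoff.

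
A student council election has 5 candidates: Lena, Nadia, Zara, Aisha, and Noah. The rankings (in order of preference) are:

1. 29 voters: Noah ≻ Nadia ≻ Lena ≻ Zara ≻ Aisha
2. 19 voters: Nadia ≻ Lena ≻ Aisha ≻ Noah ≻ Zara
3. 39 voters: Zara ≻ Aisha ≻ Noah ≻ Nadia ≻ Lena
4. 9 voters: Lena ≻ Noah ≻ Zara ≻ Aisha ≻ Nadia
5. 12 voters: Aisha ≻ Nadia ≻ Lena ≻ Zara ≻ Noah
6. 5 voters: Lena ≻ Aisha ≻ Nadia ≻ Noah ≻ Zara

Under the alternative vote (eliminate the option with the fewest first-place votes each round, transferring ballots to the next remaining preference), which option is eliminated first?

Aisha

Round 1: Lena 14, Nadia 19, Zara 39, Aisha 12, Noah 29. Eliminate Aisha.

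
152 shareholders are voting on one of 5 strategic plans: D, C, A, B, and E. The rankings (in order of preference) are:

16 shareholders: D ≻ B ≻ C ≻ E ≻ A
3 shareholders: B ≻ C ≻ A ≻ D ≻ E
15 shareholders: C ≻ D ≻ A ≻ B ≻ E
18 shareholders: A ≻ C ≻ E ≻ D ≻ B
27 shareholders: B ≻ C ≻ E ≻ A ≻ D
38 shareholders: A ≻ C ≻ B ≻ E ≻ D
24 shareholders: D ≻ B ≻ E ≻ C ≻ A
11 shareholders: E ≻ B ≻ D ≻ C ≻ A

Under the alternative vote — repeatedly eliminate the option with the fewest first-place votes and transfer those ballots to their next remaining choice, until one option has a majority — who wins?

A

Round 1: D 40, C 15, A 56, B 30, E 11. Eliminate E.
Round 2: D 40, C 15, A 56, B 41. Eliminate C.
Round 3: D 55, A 56, B 41. Eliminate B.
Round 4: D 66, A 86. A has a majority.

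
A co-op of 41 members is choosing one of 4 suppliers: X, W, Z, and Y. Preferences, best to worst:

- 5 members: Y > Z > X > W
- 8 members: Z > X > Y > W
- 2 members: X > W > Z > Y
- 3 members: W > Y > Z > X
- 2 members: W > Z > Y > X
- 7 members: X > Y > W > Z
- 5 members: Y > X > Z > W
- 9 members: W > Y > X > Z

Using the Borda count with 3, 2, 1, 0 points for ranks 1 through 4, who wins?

X: 5·1 + 8·2 + 2·3 + 3·0 + 2·0 + 7·3 + 5·2 + 9·1 = 67
W: 5·0 + 8·0 + 2·2 + 3·3 + 2·3 + 7·1 + 5·0 + 9·3 = 53
Z: 5·2 + 8·3 + 2·1 + 3·1 + 2·2 + 7·0 + 5·1 + 9·0 = 48
Y: 5·3 + 8·1 + 2·0 + 3·2 + 2·1 + 7·2 + 5·3 + 9·2 = 78
Y has the highest Borda score (78).

Y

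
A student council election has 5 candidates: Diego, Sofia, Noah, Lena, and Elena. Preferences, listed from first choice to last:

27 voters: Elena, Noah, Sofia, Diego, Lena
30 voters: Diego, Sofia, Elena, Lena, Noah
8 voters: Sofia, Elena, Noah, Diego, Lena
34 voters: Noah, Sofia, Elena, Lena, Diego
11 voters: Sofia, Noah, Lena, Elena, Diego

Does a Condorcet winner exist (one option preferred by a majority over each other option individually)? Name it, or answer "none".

none

Checking pairwise contests:
Sofia beats Diego 80–30.
Noah beats Sofia 61–49.
Elena beats Noah 65–45.
Diego beats Lena 65–45.
Sofia beats Elena 83–27.
Every option loses at least one head-to-head, so there is no Condorcet winner.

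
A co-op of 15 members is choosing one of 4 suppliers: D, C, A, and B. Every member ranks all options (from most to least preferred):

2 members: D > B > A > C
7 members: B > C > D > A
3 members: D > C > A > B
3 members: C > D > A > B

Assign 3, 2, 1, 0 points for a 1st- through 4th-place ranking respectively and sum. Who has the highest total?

D: 2·3 + 7·1 + 3·3 + 3·2 = 28
C: 2·0 + 7·2 + 3·2 + 3·3 = 29
A: 2·1 + 7·0 + 3·1 + 3·1 = 8
B: 2·2 + 7·3 + 3·0 + 3·0 = 25
C has the highest Borda score (29).

C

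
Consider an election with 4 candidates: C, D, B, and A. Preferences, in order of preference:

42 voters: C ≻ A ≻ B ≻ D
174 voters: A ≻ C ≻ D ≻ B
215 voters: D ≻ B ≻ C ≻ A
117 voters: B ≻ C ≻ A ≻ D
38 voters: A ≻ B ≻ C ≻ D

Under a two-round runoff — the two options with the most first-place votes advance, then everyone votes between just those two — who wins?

A

Round 1 first-place votes: C 42, D 215, B 117, A 212.
D and A advance.
Runoff: D is preferred to A by 215 voters; A by 371.
A wins the runoff.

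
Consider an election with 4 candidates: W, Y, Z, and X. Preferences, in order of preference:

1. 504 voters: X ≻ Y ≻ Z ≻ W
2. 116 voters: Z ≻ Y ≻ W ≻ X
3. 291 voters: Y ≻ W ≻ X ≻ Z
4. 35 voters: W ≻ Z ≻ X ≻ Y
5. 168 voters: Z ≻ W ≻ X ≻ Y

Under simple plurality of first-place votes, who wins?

X

First-place votes: W 35, Y 291, Z 284, X 504.
X has the most first-place votes.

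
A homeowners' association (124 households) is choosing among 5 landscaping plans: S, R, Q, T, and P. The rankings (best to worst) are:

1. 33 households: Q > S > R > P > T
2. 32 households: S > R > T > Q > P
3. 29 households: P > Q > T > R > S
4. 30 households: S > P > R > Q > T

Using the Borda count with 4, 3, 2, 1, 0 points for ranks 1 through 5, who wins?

S: 33·3 + 32·4 + 29·0 + 30·4 = 347
R: 33·2 + 32·3 + 29·1 + 30·2 = 251
Q: 33·4 + 32·1 + 29·3 + 30·1 = 281
T: 33·0 + 32·2 + 29·2 + 30·0 = 122
P: 33·1 + 32·0 + 29·4 + 30·3 = 239
S has the highest Borda score (347).

S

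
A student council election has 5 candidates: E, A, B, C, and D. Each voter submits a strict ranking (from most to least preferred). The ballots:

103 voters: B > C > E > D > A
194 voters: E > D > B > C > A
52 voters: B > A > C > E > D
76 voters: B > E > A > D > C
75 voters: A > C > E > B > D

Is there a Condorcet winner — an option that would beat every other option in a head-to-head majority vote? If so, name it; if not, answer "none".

E vs A: 373–127 for E.
E vs B: 269–231 for E.
E vs C: 270–230 for E.
E vs D: 500–0 for E.
E beats every other option head-to-head.

E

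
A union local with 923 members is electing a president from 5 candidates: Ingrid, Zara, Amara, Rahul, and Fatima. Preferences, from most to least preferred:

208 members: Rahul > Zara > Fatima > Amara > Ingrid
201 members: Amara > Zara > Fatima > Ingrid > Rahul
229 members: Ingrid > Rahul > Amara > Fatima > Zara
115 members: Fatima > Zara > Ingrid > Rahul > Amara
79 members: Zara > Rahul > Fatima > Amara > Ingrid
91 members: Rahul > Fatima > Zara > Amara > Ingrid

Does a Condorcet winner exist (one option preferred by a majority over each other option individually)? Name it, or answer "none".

none

Checking pairwise contests:
Zara beats Ingrid 694–229.
Rahul beats Zara 528–395.
Zara beats Amara 493–430.
Ingrid beats Rahul 545–378.
Zara beats Fatima 488–435.
Every option loses at least one head-to-head, so there is no Condorcet winner.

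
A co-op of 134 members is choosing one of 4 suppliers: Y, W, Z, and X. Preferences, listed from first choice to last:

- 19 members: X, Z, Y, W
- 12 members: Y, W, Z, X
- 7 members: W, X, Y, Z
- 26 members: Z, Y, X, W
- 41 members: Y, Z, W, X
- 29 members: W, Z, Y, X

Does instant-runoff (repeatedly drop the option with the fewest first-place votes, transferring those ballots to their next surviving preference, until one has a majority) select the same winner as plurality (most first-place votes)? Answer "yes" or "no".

Instant-runoff — R1 Y 53, W 36, Z 26, X 19 (X out); R2 Y 53, W 36, Z 45 (W out); R3 Y 60, Z 74 (Z winner). Winner: Z.
Plurality — first-place votes: Y 53, W 36, Z 26, X 19. Winner: Y.
The two methods disagree.

no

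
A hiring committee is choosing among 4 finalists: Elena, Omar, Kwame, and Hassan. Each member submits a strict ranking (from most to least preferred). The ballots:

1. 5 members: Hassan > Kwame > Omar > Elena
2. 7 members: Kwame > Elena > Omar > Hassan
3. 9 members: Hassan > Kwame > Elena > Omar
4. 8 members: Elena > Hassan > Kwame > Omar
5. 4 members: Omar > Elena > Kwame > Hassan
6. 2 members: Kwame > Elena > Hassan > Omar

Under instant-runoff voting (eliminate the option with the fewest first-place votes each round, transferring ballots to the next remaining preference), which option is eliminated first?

Round 1: Elena 8, Omar 4, Kwame 9, Hassan 14. Eliminate Omar.

Omar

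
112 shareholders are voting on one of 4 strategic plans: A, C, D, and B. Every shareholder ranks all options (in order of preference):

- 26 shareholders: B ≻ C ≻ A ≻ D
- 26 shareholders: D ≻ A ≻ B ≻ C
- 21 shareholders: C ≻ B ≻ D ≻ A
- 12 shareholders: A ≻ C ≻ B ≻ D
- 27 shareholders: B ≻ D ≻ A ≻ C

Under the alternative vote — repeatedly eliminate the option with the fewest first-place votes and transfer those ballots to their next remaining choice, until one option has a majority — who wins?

Round 1: A 12, C 21, D 26, B 53. Eliminate A.
Round 2: C 33, D 26, B 53. Eliminate D.
Round 3: C 33, B 79. B has a majority.

B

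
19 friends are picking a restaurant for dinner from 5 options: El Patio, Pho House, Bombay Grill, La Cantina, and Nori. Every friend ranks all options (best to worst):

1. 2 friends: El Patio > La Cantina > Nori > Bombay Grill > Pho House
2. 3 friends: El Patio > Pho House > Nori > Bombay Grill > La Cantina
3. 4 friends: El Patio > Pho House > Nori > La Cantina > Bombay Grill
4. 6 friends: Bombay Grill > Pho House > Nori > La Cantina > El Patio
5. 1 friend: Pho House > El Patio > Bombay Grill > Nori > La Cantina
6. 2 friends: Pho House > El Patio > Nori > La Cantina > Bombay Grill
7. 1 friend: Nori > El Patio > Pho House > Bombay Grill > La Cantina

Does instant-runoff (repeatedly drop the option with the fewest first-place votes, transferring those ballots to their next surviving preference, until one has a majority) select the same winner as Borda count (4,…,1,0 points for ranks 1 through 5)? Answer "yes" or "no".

Instant-runoff — R1 El Patio 9, Pho House 3, Bombay Grill 6, La Cantina 0, Nori 1 (La Cantina out); R2 El Patio 9, Pho House 3, Bombay Grill 6, Nori 1 (Nori out); R3 El Patio 10, Pho House 3, Bombay Grill 6 (El Patio winner). Winner: El Patio.
Borda — scores: El Patio 48, Pho House 53, Bombay Grill 32, La Cantina 18, Nori 39. Winner: Pho House.
The two methods disagree.

no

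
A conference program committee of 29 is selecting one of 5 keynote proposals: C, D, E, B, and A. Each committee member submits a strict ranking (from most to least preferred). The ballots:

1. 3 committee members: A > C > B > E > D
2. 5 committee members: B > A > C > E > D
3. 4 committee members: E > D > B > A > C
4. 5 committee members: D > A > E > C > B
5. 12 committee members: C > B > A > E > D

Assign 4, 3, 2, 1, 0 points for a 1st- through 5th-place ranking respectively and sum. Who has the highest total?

C: 3·3 + 5·2 + 4·0 + 5·1 + 12·4 = 72
D: 3·0 + 5·0 + 4·3 + 5·4 + 12·0 = 32
E: 3·1 + 5·1 + 4·4 + 5·2 + 12·1 = 46
B: 3·2 + 5·4 + 4·2 + 5·0 + 12·3 = 70
A: 3·4 + 5·3 + 4·1 + 5·3 + 12·2 = 70
C has the highest Borda score (72).

C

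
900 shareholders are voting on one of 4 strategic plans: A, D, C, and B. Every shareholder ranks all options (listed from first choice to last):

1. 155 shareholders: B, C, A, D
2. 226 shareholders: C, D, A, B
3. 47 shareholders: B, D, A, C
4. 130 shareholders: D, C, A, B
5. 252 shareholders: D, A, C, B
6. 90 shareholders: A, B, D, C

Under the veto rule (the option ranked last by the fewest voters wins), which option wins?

Last-place votes: A 0, D 155, C 137, B 608.
A is ranked last by the fewest voters, so A wins.

A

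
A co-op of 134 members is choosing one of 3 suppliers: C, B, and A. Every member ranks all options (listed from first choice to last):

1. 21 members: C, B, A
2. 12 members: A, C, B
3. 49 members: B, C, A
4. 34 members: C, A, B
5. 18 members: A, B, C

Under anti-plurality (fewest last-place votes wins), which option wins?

Last-place votes: C 18, B 46, A 70.
C is ranked last by the fewest voters, so C wins.

C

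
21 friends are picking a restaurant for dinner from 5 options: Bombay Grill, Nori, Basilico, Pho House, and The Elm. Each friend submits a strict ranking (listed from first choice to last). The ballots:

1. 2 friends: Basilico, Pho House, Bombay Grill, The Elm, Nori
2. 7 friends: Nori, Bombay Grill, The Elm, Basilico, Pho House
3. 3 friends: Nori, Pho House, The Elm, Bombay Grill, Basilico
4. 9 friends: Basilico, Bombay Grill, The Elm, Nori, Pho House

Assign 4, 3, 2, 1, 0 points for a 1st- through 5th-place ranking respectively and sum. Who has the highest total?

Bombay Grill: 2·2 + 7·3 + 3·1 + 9·3 = 55
Nori: 2·0 + 7·4 + 3·4 + 9·1 = 49
Basilico: 2·4 + 7·1 + 3·0 + 9·4 = 51
Pho House: 2·3 + 7·0 + 3·3 + 9·0 = 15
The Elm: 2·1 + 7·2 + 3·2 + 9·2 = 40
Bombay Grill has the highest Borda score (55).

Bombay Grill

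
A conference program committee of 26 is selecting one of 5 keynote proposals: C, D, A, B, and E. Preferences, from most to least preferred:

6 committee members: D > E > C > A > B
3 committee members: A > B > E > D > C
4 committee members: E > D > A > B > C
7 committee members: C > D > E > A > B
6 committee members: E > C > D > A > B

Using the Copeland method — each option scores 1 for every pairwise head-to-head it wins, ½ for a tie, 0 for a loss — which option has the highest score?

E

C: beats A and B; ties D; loses to E → score 2.5.
D: beats A and B; ties C and E → score 3.
A: beats B; loses to C, D, and E → score 1.
B: loses to C, D, A, and E → score 0.
E: beats C, A, and B; ties D → score 3.5.
E has the best pairwise record.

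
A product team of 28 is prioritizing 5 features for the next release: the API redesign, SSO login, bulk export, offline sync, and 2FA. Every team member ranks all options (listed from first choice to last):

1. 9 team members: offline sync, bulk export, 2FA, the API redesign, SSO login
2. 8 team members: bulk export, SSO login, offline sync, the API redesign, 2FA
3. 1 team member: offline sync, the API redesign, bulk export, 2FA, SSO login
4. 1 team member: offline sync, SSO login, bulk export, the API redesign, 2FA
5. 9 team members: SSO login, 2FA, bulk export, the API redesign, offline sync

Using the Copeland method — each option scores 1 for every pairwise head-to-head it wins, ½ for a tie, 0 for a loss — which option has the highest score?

bulk export

the API redesign: loses to SSO login, bulk export, offline sync, and 2FA → score 0.
SSO login: beats the API redesign, offline sync, and 2FA; loses to bulk export → score 3.
bulk export: beats the API redesign, SSO login, offline sync, and 2FA → score 4.
offline sync: beats the API redesign and 2FA; loses to SSO login and bulk export → score 2.
2FA: beats the API redesign; loses to SSO login, bulk export, and offline sync → score 1.
bulk export has the best pairwise record.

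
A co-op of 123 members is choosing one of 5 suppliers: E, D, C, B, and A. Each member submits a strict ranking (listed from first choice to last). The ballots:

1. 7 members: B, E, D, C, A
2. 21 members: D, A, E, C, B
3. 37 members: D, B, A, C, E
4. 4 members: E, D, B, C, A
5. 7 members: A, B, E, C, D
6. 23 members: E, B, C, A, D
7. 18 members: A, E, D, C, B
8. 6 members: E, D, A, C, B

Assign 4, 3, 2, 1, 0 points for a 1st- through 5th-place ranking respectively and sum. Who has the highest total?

D

E: 7·3 + 21·2 + 37·0 + 4·4 + 7·2 + 23·4 + 18·3 + 6·4 = 263
D: 7·2 + 21·4 + 37·4 + 4·3 + 7·0 + 23·0 + 18·2 + 6·3 = 312
C: 7·1 + 21·1 + 37·1 + 4·1 + 7·1 + 23·2 + 18·1 + 6·1 = 146
B: 7·4 + 21·0 + 37·3 + 4·2 + 7·3 + 23·3 + 18·0 + 6·0 = 237
A: 7·0 + 21·3 + 37·2 + 4·0 + 7·4 + 23·1 + 18·4 + 6·2 = 272
D has the highest Borda score (312).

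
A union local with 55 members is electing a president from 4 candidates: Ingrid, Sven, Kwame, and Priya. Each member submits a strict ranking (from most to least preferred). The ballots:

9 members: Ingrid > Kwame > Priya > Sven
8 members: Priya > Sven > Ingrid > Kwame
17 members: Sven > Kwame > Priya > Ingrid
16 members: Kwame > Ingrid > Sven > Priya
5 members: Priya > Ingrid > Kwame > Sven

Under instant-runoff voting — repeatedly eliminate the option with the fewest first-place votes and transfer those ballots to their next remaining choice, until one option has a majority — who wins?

Round 1: Ingrid 9, Sven 17, Kwame 16, Priya 13. Eliminate Ingrid.
Round 2: Sven 17, Kwame 25, Priya 13. Eliminate Priya.
Round 3: Sven 25, Kwame 30. Kwame has a majority.

Kwame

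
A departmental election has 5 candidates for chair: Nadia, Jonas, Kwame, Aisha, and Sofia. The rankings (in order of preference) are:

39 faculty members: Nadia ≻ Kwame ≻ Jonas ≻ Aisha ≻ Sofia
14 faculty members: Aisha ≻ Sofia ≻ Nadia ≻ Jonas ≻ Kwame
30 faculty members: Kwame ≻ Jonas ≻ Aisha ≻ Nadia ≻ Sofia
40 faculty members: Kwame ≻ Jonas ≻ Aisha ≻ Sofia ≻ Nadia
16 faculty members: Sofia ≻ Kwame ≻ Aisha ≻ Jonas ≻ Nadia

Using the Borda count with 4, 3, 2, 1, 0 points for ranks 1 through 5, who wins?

Kwame

Nadia: 39·4 + 14·2 + 30·1 + 40·0 + 16·0 = 214
Jonas: 39·2 + 14·1 + 30·3 + 40·3 + 16·1 = 318
Kwame: 39·3 + 14·0 + 30·4 + 40·4 + 16·3 = 445
Aisha: 39·1 + 14·4 + 30·2 + 40·2 + 16·2 = 267
Sofia: 39·0 + 14·3 + 30·0 + 40·1 + 16·4 = 146
Kwame has the highest Borda score (445).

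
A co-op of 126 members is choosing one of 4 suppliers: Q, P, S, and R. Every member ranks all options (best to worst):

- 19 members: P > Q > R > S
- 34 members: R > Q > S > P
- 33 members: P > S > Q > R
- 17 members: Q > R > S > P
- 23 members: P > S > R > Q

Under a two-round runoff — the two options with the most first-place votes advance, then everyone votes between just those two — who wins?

P

Round 1 first-place votes: Q 17, P 75, S 0, R 34.
P and R advance.
Runoff: P is preferred to R by 75 voters; R by 51.
P wins the runoff.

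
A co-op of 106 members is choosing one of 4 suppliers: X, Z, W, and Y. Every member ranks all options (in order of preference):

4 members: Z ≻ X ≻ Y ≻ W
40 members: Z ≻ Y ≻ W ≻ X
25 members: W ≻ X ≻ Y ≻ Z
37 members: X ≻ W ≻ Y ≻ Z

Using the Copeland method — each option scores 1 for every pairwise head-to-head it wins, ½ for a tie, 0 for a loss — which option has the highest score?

X: beats Z and Y; loses to W → score 2.
Z: loses to X, W, and Y → score 0.
W: beats X, Z, and Y → score 3.
Y: beats Z; loses to X and W → score 1.
W has the best pairwise record.

W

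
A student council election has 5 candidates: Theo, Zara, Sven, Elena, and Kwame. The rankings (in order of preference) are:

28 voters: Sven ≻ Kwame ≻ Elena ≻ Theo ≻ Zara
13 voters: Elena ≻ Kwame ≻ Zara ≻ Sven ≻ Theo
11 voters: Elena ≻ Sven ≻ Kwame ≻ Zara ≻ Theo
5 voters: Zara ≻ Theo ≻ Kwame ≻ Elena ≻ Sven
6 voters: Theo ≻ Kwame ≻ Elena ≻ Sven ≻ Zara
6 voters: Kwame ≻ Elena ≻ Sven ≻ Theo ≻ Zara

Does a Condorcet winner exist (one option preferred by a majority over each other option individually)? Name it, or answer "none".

none

Checking pairwise contests:
Sven beats Theo 58–11.
Theo beats Zara 40–29.
Elena beats Sven 41–28.
Kwame beats Elena 45–24.
Sven beats Kwame 39–30.
Every option loses at least one head-to-head, so there is no Condorcet winner.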